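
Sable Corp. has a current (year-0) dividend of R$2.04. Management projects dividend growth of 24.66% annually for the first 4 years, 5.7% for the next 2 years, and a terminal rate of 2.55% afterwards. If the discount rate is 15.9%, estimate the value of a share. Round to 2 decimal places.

Three-stage DDM. Project D₁…D_6; terminal Gordon value at t=6 with g = 0.0255; discount at r = 0.159.
D_1 = 2.5431
D_2 = 3.1702
D_3 = 3.9520
D_4 = 4.9265
D_5 = 5.2073
D_6 = 5.5041
TV_6 = 5.6445/(0.159−0.0255) = 42.2808
P₀ = Σ Dₜ/(1+r)ᵗ + TV_6/(1+r)^6 = 32.0276

R$32.03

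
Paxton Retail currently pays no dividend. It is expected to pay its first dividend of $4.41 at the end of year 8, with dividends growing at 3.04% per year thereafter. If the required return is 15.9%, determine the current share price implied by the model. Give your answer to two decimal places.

Deferred-dividend DDM. At t=7 the remaining stream is a growing perpetuity with first payment D_8 = 4.41.
V_7 = D_8/(r−g) = 4.41/(0.159−0.0304) = 34.2924
P₀ = V_7/(1+r)^7 = 34.2924/(1+0.159)^7 = 12.2071

$12.21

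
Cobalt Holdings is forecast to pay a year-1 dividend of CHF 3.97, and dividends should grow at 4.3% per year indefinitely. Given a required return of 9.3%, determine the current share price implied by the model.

CHF 79.40

Gordon growth model: P₀ = D₁/(r − g), with D₁ = 3.97 given directly.
P₀ = 3.9700 / (0.093 − 0.043) = 3.9700 / 0.05 = 79.4000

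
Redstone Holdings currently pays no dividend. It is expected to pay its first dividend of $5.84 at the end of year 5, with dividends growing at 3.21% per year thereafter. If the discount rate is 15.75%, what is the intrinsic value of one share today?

Deferred-dividend DDM. At t=4 the remaining stream is a growing perpetuity with first payment D_5 = 5.84.
V_4 = D_5/(r−g) = 5.84/(0.1575−0.0321) = 46.5710
P₀ = V_4/(1+r)^4 = 46.5710/(1+0.1575)^4 = 25.9437

$25.94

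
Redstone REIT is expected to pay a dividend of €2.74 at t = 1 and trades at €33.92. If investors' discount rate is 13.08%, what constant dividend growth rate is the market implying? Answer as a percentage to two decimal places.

From P₀ = D₁/(r − g), the implied growth is g = r − D₁/P₀.
g = 0.1308 − 2.74/33.92 = 0.1308 − 0.08078 = 0.05002

5.00%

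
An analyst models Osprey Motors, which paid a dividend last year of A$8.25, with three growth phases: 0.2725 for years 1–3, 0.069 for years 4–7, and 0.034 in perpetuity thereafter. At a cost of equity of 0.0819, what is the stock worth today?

Three-stage DDM. Project D₁…D_7; terminal Gordon value at t=7 with g = 0.034; discount at r = 0.0819.
D_1 = 10.4981
D_2 = 13.3589
D_3 = 16.9992
D_4 = 18.1721
D_5 = 19.4260
D_6 = 20.7664
D_7 = 22.1992
TV_7 = 22.9540/(0.0819−0.034) = 479.2070
P₀ = Σ Dₜ/(1+r)ᵗ + TV_7/(1+r)^7 = 362.8457

A$362.85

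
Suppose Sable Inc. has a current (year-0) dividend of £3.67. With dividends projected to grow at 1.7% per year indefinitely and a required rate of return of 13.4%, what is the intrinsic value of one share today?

£31.90

Gordon growth model: P₀ = D₁/(r − g). D₁ = 3.67 × (1 + 0.017) = 3.7324.
P₀ = 3.7324 / (0.134 − 0.017) = 3.7324 / 0.117 = 31.9008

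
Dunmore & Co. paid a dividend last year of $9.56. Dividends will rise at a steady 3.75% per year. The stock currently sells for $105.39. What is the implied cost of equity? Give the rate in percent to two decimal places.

13.16%

Rearranging the constant-growth DDM: r = D₁/P₀ + g.
D₁ = 9.56 × (1 + 0.0375) = 9.9185.
r = 9.9185 / 105.39 + 0.0375 = 0.09411 + 0.0375 = 0.13161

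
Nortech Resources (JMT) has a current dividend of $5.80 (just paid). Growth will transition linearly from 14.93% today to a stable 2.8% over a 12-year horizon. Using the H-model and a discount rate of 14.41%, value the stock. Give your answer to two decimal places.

H-model: P₀ = D₀[(1+g_L) + H(g_S−g_L)]/(r−g_L), with H = 12/2 = 6.
P₀ = 5.80 × [(1+0.028) + 6×(0.1493−0.028)] / (0.1441−0.028)
   = 5.80 × 1.7558 / 0.1161 = 87.7144

$87.71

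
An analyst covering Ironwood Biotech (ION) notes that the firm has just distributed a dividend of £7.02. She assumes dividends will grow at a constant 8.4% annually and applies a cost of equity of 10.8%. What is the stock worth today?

£317.07

Gordon growth model: P₀ = D₁/(r − g). D₁ = 7.02 × (1 + 0.084) = 7.6097.
P₀ = 7.6097 / (0.108 − 0.084) = 7.6097 / 0.024 = 317.0700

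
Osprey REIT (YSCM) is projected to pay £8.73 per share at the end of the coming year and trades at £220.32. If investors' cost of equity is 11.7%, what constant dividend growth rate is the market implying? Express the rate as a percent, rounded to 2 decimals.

From P₀ = D₁/(r − g), the implied growth is g = r − D₁/P₀.
g = 0.117 − 8.73/220.32 = 0.117 − 0.03962 = 0.07738

7.74%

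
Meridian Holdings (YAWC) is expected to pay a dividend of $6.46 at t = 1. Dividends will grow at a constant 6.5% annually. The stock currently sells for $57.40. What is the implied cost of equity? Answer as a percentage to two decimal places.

Rearranging the constant-growth DDM: r = D₁/P₀ + g.
r = 6.4600 / 57.40 + 0.065 = 0.11254 + 0.065 = 0.17754

17.75%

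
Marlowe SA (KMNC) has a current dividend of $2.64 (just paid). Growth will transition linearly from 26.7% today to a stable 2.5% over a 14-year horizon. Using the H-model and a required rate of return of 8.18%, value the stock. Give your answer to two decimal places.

$126.38

H-model: P₀ = D₀[(1+g_L) + H(g_S−g_L)]/(r−g_L), with H = 14/2 = 7.
P₀ = 2.64 × [(1+0.025) + 7×(0.267−0.025)] / (0.0818−0.025)
   = 2.64 × 2.7190 / 0.0568 = 126.3761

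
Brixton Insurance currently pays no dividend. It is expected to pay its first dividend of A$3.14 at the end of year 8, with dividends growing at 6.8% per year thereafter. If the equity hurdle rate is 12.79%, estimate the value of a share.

A$22.57

Deferred-dividend DDM. At t=7 the remaining stream is a growing perpetuity with first payment D_8 = 3.14.
V_7 = D_8/(r−g) = 3.14/(0.1279−0.068) = 52.4207
P₀ = V_7/(1+r)^7 = 52.4207/(1+0.1279)^7 = 22.5740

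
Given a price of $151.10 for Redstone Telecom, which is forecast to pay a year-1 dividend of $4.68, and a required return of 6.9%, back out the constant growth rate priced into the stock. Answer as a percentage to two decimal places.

From P₀ = D₁/(r − g), the implied growth is g = r − D₁/P₀.
g = 0.069 − 4.68/151.10 = 0.069 − 0.03097 = 0.03803

3.80%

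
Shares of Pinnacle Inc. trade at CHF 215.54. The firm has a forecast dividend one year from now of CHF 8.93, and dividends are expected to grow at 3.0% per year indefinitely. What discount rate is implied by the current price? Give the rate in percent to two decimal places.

Rearranging the constant-growth DDM: r = D₁/P₀ + g.
r = 8.9300 / 215.54 + 0.03 = 0.04143 + 0.03 = 0.07143

7.14%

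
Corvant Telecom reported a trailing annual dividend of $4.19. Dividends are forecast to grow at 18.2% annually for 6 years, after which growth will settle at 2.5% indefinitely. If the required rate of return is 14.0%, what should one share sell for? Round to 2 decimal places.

$74.99

Two-stage DDM. Project D₁…D_6 at 0.182, terminal growth 0.025, discount at r = 0.14.
D_1 = 4.9526
D_2 = 5.8539
D_3 = 6.9194
D_4 = 8.1787
D_5 = 9.6672
D_6 = 11.4266
Terminal value at t=6: TV = D_7/(r−g) = 11.7123/(0.14−0.025) = 101.8462
P₀ = 4.9526/(1+0.14)^1 + 5.8539/(1+0.14)^2 + 6.9194/(1+0.14)^3 + 8.1787/(1+0.14)^4 + 9.6672/(1+0.14)^5 + 11.4266/(1+0.14)^6 + 101.8462/(1+0.14)^6 = 74.9881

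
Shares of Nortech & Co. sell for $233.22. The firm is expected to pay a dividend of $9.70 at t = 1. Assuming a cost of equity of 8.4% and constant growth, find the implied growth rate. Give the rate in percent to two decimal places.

4.24%

From P₀ = D₁/(r − g), the implied growth is g = r − D₁/P₀.
g = 0.084 − 9.70/233.22 = 0.084 − 0.04159 = 0.04241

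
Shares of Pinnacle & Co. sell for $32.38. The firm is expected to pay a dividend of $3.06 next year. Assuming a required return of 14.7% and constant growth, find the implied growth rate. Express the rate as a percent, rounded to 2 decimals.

From P₀ = D₁/(r − g), the implied growth is g = r − D₁/P₀.
g = 0.147 − 3.06/32.38 = 0.147 − 0.09450 = 0.05250

5.25%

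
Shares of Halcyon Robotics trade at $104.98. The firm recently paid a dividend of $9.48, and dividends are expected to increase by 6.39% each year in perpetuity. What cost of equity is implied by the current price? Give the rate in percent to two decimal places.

Rearranging the constant-growth DDM: r = D₁/P₀ + g.
D₁ = 9.48 × (1 + 0.0639) = 10.0858.
r = 10.0858 / 104.98 + 0.0639 = 0.09607 + 0.0639 = 0.15997

16.00%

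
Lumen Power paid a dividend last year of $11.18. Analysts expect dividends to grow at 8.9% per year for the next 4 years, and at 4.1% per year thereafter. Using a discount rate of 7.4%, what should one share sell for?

$419.10

Two-stage DDM. Project D₁…D_4 at 0.089, terminal growth 0.041, discount at r = 0.074.
D_1 = 12.1750
D_2 = 13.2586
D_3 = 14.4386
D_4 = 15.7236
Terminal value at t=4: TV = D_5/(r−g) = 16.3683/(0.074−0.041) = 496.0096
P₀ = 12.1750/(1+0.074)^1 + 13.2586/(1+0.074)^2 + 14.4386/(1+0.074)^3 + 15.7236/(1+0.074)^4 + 496.0096/(1+0.074)^4 = 419.1009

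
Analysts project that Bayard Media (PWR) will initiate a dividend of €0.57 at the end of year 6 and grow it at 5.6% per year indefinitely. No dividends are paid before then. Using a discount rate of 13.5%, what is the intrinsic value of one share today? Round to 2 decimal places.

Deferred-dividend DDM. At t=5 the remaining stream is a growing perpetuity with first payment D_6 = 0.57.
V_5 = D_6/(r−g) = 0.57/(0.135−0.056) = 7.2152
P₀ = V_5/(1+r)^5 = 7.2152/(1+0.135)^5 = 3.8306

€3.83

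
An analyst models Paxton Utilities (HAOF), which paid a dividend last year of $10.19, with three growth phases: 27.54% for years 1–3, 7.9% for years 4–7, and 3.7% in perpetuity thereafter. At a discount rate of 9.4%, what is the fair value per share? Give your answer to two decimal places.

Three-stage DDM. Project D₁…D_7; terminal Gordon value at t=7 with g = 0.037; discount at r = 0.094.
D_1 = 12.9963
D_2 = 16.5755
D_3 = 21.1404
D_4 = 22.8105
D_5 = 24.6125
D_6 = 26.5569
D_7 = 28.6549
TV_7 = 29.7152/(0.094−0.037) = 521.3185
P₀ = Σ Dₜ/(1+r)ᵗ + TV_7/(1+r)^7 = 382.2345

$382.23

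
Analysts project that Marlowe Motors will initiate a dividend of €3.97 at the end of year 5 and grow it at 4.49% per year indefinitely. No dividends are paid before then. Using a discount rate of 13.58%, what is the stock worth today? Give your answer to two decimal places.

€26.24

Deferred-dividend DDM. At t=4 the remaining stream is a growing perpetuity with first payment D_5 = 3.97.
V_4 = D_5/(r−g) = 3.97/(0.1358−0.0449) = 43.6744
P₀ = V_4/(1+r)^4 = 43.6744/(1+0.1358)^4 = 26.2433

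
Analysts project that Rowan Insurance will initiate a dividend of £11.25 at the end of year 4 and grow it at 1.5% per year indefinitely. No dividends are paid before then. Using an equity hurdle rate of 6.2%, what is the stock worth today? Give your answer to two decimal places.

Deferred-dividend DDM. At t=3 the remaining stream is a growing perpetuity with first payment D_4 = 11.25.
V_3 = D_4/(r−g) = 11.25/(0.062−0.015) = 239.3617
P₀ = V_3/(1+r)^3 = 239.3617/(1+0.062)^3 = 199.8394

£199.84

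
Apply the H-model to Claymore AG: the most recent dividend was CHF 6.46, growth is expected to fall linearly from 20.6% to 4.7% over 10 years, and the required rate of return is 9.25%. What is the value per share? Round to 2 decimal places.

CHF 261.52

H-model: P₀ = D₀[(1+g_L) + H(g_S−g_L)]/(r−g_L), with H = 10/2 = 5.
P₀ = 6.46 × [(1+0.047) + 5×(0.206−0.047)] / (0.0925−0.047)
   = 6.46 × 1.8420 / 0.0455 = 261.5235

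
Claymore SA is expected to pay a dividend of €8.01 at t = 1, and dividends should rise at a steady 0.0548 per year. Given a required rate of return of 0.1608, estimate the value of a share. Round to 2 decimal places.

Gordon growth model: P₀ = D₁/(r − g), with D₁ = 8.01 given directly.
P₀ = 8.0100 / (0.1608 − 0.0548) = 8.0100 / 0.106 = 75.5660

€75.57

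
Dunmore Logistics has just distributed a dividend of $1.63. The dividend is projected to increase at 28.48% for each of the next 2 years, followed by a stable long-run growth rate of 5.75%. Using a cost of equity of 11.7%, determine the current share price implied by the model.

$42.36

Two-stage DDM. Project D₁…D_2 at 0.2848, terminal growth 0.0575, discount at r = 0.117.
D_1 = 2.0942
D_2 = 2.6907
Terminal value at t=2: TV = D_3/(r−g) = 2.8454/(0.117−0.0575) = 47.8214
P₀ = 2.0942/(1+0.117)^1 + 2.6907/(1+0.117)^2 + 47.8214/(1+0.117)^2 = 42.3593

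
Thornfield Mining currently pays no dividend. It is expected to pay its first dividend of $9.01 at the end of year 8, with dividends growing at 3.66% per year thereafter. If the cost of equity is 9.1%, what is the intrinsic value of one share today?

Deferred-dividend DDM. At t=7 the remaining stream is a growing perpetuity with first payment D_8 = 9.01.
V_7 = D_8/(r−g) = 9.01/(0.091−0.0366) = 165.6250
P₀ = V_7/(1+r)^7 = 165.6250/(1+0.091)^7 = 90.0228

$90.02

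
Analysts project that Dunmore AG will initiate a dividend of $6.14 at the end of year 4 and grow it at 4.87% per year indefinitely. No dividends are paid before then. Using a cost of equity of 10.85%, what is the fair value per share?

Deferred-dividend DDM. At t=3 the remaining stream is a growing perpetuity with first payment D_4 = 6.14.
V_3 = D_4/(r−g) = 6.14/(0.1085−0.0487) = 102.6756
P₀ = V_3/(1+r)^3 = 102.6756/(1+0.1085)^3 = 75.3807

$75.38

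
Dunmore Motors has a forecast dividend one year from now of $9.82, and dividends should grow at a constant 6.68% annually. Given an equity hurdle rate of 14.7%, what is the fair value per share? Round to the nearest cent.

Gordon growth model: P₀ = D₁/(r − g), with D₁ = 9.82 given directly.
P₀ = 9.8200 / (0.147 − 0.0668) = 9.8200 / 0.0802 = 122.4439

$122.44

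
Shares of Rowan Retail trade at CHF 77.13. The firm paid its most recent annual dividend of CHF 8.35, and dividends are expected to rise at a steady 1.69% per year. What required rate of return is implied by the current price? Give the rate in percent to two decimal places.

12.70%

Rearranging the constant-growth DDM: r = D₁/P₀ + g.
D₁ = 8.35 × (1 + 0.0169) = 8.4911.
r = 8.4911 / 77.13 + 0.0169 = 0.11009 + 0.0169 = 0.12699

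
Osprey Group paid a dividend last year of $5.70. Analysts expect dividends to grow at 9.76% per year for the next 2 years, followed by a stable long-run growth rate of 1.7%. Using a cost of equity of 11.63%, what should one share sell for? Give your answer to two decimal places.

Two-stage DDM. Project D₁…D_2 at 0.0976, terminal growth 0.017, discount at r = 0.1163.
D_1 = 6.2563
D_2 = 6.8669
Terminal value at t=2: TV = D_3/(r−g) = 6.9837/(0.1163−0.017) = 70.3291
P₀ = 6.2563/(1+0.1163)^1 + 6.8669/(1+0.1163)^2 + 70.3291/(1+0.1163)^2 = 67.5533

$67.55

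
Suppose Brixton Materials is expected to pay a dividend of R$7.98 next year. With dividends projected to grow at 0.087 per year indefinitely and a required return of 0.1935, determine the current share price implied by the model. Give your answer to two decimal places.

Gordon growth model: P₀ = D₁/(r − g), with D₁ = 7.98 given directly.
P₀ = 7.9800 / (0.1935 − 0.087) = 7.9800 / 0.1065 = 74.9296

R$74.93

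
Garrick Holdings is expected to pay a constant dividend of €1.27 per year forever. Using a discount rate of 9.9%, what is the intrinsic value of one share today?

Zero-growth DDM (perpetuity): P₀ = D/r = 1.27 / 0.099 = 12.8283

€12.83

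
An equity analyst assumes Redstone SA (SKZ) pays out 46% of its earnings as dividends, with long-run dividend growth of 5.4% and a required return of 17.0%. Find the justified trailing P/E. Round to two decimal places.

4.18

Justified trailing P/E = b(1+g)/(r−g) = 0.46×(1+0.054)/(0.17−0.054) = 4.1797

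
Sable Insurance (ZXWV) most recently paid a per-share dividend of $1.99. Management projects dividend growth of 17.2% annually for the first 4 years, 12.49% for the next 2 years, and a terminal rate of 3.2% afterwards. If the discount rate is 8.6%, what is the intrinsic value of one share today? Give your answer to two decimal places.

Three-stage DDM. Project D₁…D_6; terminal Gordon value at t=6 with g = 0.032; discount at r = 0.086.
D_1 = 2.3323
D_2 = 2.7334
D_3 = 3.2036
D_4 = 3.7546
D_5 = 4.2235
D_6 = 4.7511
TV_6 = 4.9031/(0.086−0.032) = 90.7982
P₀ = Σ Dₜ/(1+r)ᵗ + TV_6/(1+r)^6 = 70.7053

$70.71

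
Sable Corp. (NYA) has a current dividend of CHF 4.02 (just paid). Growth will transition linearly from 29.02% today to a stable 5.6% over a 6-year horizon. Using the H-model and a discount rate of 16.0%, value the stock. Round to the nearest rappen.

H-model: P₀ = D₀[(1+g_L) + H(g_S−g_L)]/(r−g_L), with H = 6/2 = 3.
P₀ = 4.02 × [(1+0.056) + 3×(0.2902−0.056)] / (0.16−0.056)
   = 4.02 × 1.7586 / 0.104 = 67.9767

CHF 67.98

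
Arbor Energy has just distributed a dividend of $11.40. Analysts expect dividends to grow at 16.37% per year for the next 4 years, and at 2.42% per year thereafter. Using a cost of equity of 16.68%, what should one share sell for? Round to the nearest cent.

Two-stage DDM. Project D₁…D_4 at 0.1637, terminal growth 0.0242, discount at r = 0.1668.
D_1 = 13.2662
D_2 = 15.4379
D_3 = 17.9650
D_4 = 20.9059
Terminal value at t=4: TV = D_5/(r−g) = 21.4118/(0.1668−0.0242) = 150.1531
P₀ = 13.2662/(1+0.1668)^1 + 15.4379/(1+0.1668)^2 + 17.9650/(1+0.1668)^3 + 20.9059/(1+0.1668)^4 + 150.1531/(1+0.1668)^4 = 126.3098

$126.31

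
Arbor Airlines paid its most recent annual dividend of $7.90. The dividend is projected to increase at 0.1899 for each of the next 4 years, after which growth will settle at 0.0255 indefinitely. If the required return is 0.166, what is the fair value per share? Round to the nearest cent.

$95.79

Two-stage DDM. Project D₁…D_4 at 0.1899, terminal growth 0.0255, discount at r = 0.166.
D_1 = 9.4002
D_2 = 11.1853
D_3 = 13.3094
D_4 = 15.8369
Terminal value at t=4: TV = D_5/(r−g) = 16.2407/(0.166−0.0255) = 115.5921
P₀ = 9.4002/(1+0.166)^1 + 11.1853/(1+0.166)^2 + 13.3094/(1+0.166)^3 + 15.8369/(1+0.166)^4 + 115.5921/(1+0.166)^4 = 95.7894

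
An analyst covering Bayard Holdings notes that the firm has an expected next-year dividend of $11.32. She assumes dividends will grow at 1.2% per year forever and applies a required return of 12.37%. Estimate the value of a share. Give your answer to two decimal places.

$101.34

Gordon growth model: P₀ = D₁/(r − g), with D₁ = 11.32 given directly.
P₀ = 11.3200 / (0.1237 − 0.012) = 11.3200 / 0.1117 = 101.3429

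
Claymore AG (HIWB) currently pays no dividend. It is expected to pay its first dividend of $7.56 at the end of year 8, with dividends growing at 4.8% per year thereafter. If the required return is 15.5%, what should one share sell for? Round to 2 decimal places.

$25.77

Deferred-dividend DDM. At t=7 the remaining stream is a growing perpetuity with first payment D_8 = 7.56.
V_7 = D_8/(r−g) = 7.56/(0.155−0.048) = 70.6542
P₀ = V_7/(1+r)^7 = 70.6542/(1+0.155)^7 = 25.7670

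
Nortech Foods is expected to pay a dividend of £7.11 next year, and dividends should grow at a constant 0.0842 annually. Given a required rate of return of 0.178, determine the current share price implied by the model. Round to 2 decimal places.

Gordon growth model: P₀ = D₁/(r − g), with D₁ = 7.11 given directly.
P₀ = 7.1100 / (0.178 − 0.0842) = 7.1100 / 0.0938 = 75.7996

£75.80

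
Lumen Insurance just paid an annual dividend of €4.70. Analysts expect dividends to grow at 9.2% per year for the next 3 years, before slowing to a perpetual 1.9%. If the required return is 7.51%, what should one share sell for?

Two-stage DDM. Project D₁…D_3 at 0.092, terminal growth 0.019, discount at r = 0.0751.
D_1 = 5.1324
D_2 = 5.6046
D_3 = 6.1202
Terminal value at t=3: TV = D_4/(r−g) = 6.2365/(0.0751−0.019) = 111.1673
P₀ = 5.1324/(1+0.0751)^1 + 5.6046/(1+0.0751)^2 + 6.1202/(1+0.0751)^3 + 111.1673/(1+0.0751)^3 = 104.0083

€104.01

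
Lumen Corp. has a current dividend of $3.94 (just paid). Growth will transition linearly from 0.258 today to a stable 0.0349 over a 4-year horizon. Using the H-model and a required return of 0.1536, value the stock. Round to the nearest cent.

H-model: P₀ = D₀[(1+g_L) + H(g_S−g_L)]/(r−g_L), with H = 4/2 = 2.
P₀ = 3.94 × [(1+0.0349) + 2×(0.258−0.0349)] / (0.1536−0.0349)
   = 3.94 × 1.4811 / 0.1187 = 49.1620

$49.16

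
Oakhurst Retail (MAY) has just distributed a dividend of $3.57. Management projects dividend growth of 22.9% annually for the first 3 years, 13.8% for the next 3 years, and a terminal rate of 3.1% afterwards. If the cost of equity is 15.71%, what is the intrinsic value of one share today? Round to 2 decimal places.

$57.78

Three-stage DDM. Project D₁…D_6; terminal Gordon value at t=6 with g = 0.031; discount at r = 0.1571.
D_1 = 4.3875
D_2 = 5.3923
D_3 = 6.6271
D_4 = 7.5416
D_5 = 8.5824
D_6 = 9.7668
TV_6 = 10.0695/(0.1571−0.031) = 79.8536
P₀ = Σ Dₜ/(1+r)ᵗ + TV_6/(1+r)^6 = 57.7823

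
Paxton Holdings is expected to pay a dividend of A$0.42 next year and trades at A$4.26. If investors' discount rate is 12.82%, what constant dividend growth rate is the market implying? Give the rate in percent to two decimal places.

2.96%

From P₀ = D₁/(r − g), the implied growth is g = r − D₁/P₀.
g = 0.1282 − 0.42/4.26 = 0.1282 − 0.09859 = 0.02961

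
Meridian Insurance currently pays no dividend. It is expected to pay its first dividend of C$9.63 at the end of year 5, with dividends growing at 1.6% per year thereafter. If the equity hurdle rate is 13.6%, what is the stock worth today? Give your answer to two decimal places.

C$48.19

Deferred-dividend DDM. At t=4 the remaining stream is a growing perpetuity with first payment D_5 = 9.63.
V_4 = D_5/(r−g) = 9.63/(0.136−0.016) = 80.2500
P₀ = V_4/(1+r)^4 = 80.2500/(1+0.136)^4 = 48.1872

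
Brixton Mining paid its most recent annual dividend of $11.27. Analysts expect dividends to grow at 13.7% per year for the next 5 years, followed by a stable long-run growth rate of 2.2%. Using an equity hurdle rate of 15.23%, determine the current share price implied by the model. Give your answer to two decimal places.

$136.83

Two-stage DDM. Project D₁…D_5 at 0.137, terminal growth 0.022, discount at r = 0.1523.
D_1 = 12.8140
D_2 = 14.5695
D_3 = 16.5655
D_4 = 18.8350
D_5 = 21.4154
Terminal value at t=5: TV = D_6/(r−g) = 21.8865/(0.1523−0.022) = 167.9704
P₀ = 12.8140/(1+0.1523)^1 + 14.5695/(1+0.1523)^2 + 16.5655/(1+0.1523)^3 + 18.8350/(1+0.1523)^4 + 21.4154/(1+0.1523)^5 + 167.9704/(1+0.1523)^5 = 136.8256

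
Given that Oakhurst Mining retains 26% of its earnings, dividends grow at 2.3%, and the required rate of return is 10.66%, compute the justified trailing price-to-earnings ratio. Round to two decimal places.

Payout ratio b = 1 − 0.26 = 0.74.
Justified trailing P/E = b(1+g)/(r−g) = 0.74×(1+0.023)/(0.1066−0.023) = 9.0553

9.06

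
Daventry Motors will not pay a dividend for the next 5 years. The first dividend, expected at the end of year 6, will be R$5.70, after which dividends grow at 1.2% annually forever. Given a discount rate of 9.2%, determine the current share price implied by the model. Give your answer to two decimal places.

R$45.89

Deferred-dividend DDM. At t=5 the remaining stream is a growing perpetuity with first payment D_6 = 5.70.
V_5 = D_6/(r−g) = 5.70/(0.092−0.012) = 71.2500
P₀ = V_5/(1+r)^5 = 71.2500/(1+0.092)^5 = 45.8851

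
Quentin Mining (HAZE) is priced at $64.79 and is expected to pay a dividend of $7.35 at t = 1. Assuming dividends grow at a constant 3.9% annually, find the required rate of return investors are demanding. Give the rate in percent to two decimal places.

15.24%

Rearranging the constant-growth DDM: r = D₁/P₀ + g.
r = 7.3500 / 64.79 + 0.039 = 0.11344 + 0.039 = 0.15244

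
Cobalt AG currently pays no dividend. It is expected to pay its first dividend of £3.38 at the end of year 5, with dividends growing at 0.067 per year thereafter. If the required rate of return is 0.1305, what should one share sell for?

Deferred-dividend DDM. At t=4 the remaining stream is a growing perpetuity with first payment D_5 = 3.38.
V_4 = D_5/(r−g) = 3.38/(0.1305−0.067) = 53.2283
P₀ = V_4/(1+r)^4 = 53.2283/(1+0.1305)^4 = 32.5882

£32.59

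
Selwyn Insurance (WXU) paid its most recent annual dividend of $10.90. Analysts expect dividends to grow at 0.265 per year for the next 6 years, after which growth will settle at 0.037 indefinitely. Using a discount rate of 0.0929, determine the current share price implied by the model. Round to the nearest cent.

$598.79

Two-stage DDM. Project D₁…D_6 at 0.265, terminal growth 0.037, discount at r = 0.0929.
D_1 = 13.7885
D_2 = 17.4425
D_3 = 22.0647
D_4 = 27.9118
D_5 = 35.3085
D_6 = 44.6652
Terminal value at t=6: TV = D_7/(r−g) = 46.3179/(0.0929−0.037) = 828.5841
P₀ = 13.7885/(1+0.0929)^1 + 17.4425/(1+0.0929)^2 + 22.0647/(1+0.0929)^3 + 27.9118/(1+0.0929)^4 + 35.3085/(1+0.0929)^5 + 44.6652/(1+0.0929)^6 + 828.5841/(1+0.0929)^6 = 598.7870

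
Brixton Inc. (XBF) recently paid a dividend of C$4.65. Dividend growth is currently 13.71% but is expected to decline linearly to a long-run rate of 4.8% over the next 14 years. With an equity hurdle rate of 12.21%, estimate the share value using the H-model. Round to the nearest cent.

H-model: P₀ = D₀[(1+g_L) + H(g_S−g_L)]/(r−g_L), with H = 14/2 = 7.
P₀ = 4.65 × [(1+0.048) + 7×(0.1371−0.048)] / (0.1221−0.048)
   = 4.65 × 1.6717 / 0.0741 = 104.9043

C$104.90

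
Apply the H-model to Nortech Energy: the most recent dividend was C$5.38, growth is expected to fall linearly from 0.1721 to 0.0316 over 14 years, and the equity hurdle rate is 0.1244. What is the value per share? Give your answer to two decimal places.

H-model: P₀ = D₀[(1+g_L) + H(g_S−g_L)]/(r−g_L), with H = 14/2 = 7.
P₀ = 5.38 × [(1+0.0316) + 7×(0.1721−0.0316)] / (0.1244−0.0316)
   = 5.38 × 2.0151 / 0.0928 = 116.8237

C$116.82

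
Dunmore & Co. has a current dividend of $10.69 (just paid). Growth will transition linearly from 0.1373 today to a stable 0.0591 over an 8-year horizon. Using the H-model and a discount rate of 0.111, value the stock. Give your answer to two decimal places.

H-model: P₀ = D₀[(1+g_L) + H(g_S−g_L)]/(r−g_L), with H = 8/2 = 4.
P₀ = 10.69 × [(1+0.0591) + 4×(0.1373−0.0591)] / (0.111−0.0591)
   = 10.69 × 1.3719 / 0.0519 = 282.5744

$282.57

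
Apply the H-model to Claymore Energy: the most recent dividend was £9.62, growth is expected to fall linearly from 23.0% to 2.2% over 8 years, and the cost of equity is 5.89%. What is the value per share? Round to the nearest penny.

H-model: P₀ = D₀[(1+g_L) + H(g_S−g_L)]/(r−g_L), with H = 8/2 = 4.
P₀ = 9.62 × [(1+0.022) + 4×(0.23−0.022)] / (0.0589−0.022)
   = 9.62 × 1.8540 / 0.0369 = 483.3463

£483.35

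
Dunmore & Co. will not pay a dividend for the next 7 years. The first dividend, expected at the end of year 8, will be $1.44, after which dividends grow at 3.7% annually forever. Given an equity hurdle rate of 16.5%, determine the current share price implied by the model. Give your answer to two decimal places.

$3.86

Deferred-dividend DDM. At t=7 the remaining stream is a growing perpetuity with first payment D_8 = 1.44.
V_7 = D_8/(r−g) = 1.44/(0.165−0.037) = 11.2500
P₀ = V_7/(1+r)^7 = 11.2500/(1+0.165)^7 = 3.8625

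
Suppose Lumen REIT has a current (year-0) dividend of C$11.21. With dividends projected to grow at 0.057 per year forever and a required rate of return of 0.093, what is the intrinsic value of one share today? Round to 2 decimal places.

Gordon growth model: P₀ = D₁/(r − g). D₁ = 11.21 × (1 + 0.057) = 11.8490.
P₀ = 11.8490 / (0.093 − 0.057) = 11.8490 / 0.036 = 329.1381

C$329.14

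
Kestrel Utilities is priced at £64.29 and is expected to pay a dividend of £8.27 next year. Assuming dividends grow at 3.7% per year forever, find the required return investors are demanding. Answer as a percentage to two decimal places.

Rearranging the constant-growth DDM: r = D₁/P₀ + g.
r = 8.2700 / 64.29 + 0.037 = 0.12864 + 0.037 = 0.16564

16.56%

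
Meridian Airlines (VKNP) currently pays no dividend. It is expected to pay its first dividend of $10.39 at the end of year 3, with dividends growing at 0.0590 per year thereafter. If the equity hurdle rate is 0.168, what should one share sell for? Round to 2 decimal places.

Deferred-dividend DDM. At t=2 the remaining stream is a growing perpetuity with first payment D_3 = 10.39.
V_2 = D_3/(r−g) = 10.39/(0.168−0.059) = 95.3211
P₀ = V_2/(1+r)^2 = 95.3211/(1+0.168)^2 = 69.8720

$69.87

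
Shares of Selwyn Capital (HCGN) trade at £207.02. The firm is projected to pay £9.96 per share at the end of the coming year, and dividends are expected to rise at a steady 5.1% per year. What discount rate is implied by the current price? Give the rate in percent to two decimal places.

9.91%

Rearranging the constant-growth DDM: r = D₁/P₀ + g.
r = 9.9600 / 207.02 + 0.051 = 0.04811 + 0.051 = 0.09911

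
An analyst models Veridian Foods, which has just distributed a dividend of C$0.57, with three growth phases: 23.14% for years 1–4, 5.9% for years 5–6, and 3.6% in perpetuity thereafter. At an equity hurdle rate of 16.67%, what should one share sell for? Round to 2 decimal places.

Three-stage DDM. Project D₁…D_6; terminal Gordon value at t=6 with g = 0.036; discount at r = 0.1667.
D_1 = 0.7019
D_2 = 0.8643
D_3 = 1.0643
D_4 = 1.3106
D_5 = 1.3879
D_6 = 1.4698
TV_6 = 1.5227/(0.1667−0.036) = 11.6506
P₀ = Σ Dₜ/(1+r)ᵗ + TV_6/(1+r)^6 = 8.4584

C$8.46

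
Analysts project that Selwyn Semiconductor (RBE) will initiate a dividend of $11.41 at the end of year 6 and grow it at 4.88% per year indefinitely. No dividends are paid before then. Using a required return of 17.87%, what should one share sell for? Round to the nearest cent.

Deferred-dividend DDM. At t=5 the remaining stream is a growing perpetuity with first payment D_6 = 11.41.
V_5 = D_6/(r−g) = 11.41/(0.1787−0.0488) = 87.8368
P₀ = V_5/(1+r)^5 = 87.8368/(1+0.1787)^5 = 38.6065

$38.61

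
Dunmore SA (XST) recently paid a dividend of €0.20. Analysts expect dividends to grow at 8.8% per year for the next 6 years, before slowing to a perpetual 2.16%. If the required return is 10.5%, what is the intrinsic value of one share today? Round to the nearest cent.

€3.37

Two-stage DDM. Project D₁…D_6 at 0.088, terminal growth 0.0216, discount at r = 0.105.
D_1 = 0.2176
D_2 = 0.2367
D_3 = 0.2576
D_4 = 0.2802
D_5 = 0.3049
D_6 = 0.3317
Terminal value at t=6: TV = D_7/(r−g) = 0.3389/(0.105−0.0216) = 4.0637
P₀ = 0.2176/(1+0.105)^1 + 0.2367/(1+0.105)^2 + 0.2576/(1+0.105)^3 + 0.2802/(1+0.105)^4 + 0.3049/(1+0.105)^5 + 0.3317/(1+0.105)^6 + 4.0637/(1+0.105)^6 = 3.3693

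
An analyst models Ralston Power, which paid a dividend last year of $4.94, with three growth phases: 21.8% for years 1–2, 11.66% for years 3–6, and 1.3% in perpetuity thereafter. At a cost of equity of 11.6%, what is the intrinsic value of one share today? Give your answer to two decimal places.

$92.84

Three-stage DDM. Project D₁…D_6; terminal Gordon value at t=6 with g = 0.013; discount at r = 0.116.
D_1 = 6.0169
D_2 = 7.3286
D_3 = 8.1831
D_4 = 9.1373
D_5 = 10.2027
D_6 = 11.3923
TV_6 = 11.5404/(0.116−0.013) = 112.0429
P₀ = Σ Dₜ/(1+r)ᵗ + TV_6/(1+r)^6 = 92.8407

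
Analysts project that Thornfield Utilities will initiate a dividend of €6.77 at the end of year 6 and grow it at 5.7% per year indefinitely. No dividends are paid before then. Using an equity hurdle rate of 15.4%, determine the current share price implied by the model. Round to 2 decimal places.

Deferred-dividend DDM. At t=5 the remaining stream is a growing perpetuity with first payment D_6 = 6.77.
V_5 = D_6/(r−g) = 6.77/(0.154−0.057) = 69.7938
P₀ = V_5/(1+r)^5 = 69.7938/(1+0.154)^5 = 34.1026

€34.10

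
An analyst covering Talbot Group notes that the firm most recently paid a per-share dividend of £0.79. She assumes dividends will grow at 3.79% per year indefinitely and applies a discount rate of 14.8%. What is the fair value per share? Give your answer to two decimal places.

Gordon growth model: P₀ = D₁/(r − g). D₁ = 0.79 × (1 + 0.0379) = 0.8199.
P₀ = 0.8199 / (0.148 − 0.0379) = 0.8199 / 0.1101 = 7.4472

£7.45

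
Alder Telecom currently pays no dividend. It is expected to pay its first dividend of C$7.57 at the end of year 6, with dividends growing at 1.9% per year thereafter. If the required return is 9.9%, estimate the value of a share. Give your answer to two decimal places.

C$59.02

Deferred-dividend DDM. At t=5 the remaining stream is a growing perpetuity with first payment D_6 = 7.57.
V_5 = D_6/(r−g) = 7.57/(0.099−0.019) = 94.6250
P₀ = V_5/(1+r)^5 = 94.6250/(1+0.099)^5 = 59.0225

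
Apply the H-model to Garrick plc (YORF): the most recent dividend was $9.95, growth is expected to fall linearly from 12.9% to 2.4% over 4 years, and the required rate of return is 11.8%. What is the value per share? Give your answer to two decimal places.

$130.62

H-model: P₀ = D₀[(1+g_L) + H(g_S−g_L)]/(r−g_L), with H = 4/2 = 2.
P₀ = 9.95 × [(1+0.024) + 2×(0.129−0.024)] / (0.118−0.024)
   = 9.95 × 1.2340 / 0.094 = 130.6202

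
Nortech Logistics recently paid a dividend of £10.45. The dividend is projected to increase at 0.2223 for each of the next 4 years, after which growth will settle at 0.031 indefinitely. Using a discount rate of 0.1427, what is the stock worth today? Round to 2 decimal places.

£175.88

Two-stage DDM. Project D₁…D_4 at 0.2223, terminal growth 0.031, discount at r = 0.1427.
D_1 = 12.7730
D_2 = 15.6125
D_3 = 19.0831
D_4 = 23.3253
Terminal value at t=4: TV = D_5/(r−g) = 24.0484/(0.1427−0.031) = 215.2945
P₀ = 12.7730/(1+0.1427)^1 + 15.6125/(1+0.1427)^2 + 19.0831/(1+0.1427)^3 + 23.3253/(1+0.1427)^4 + 215.2945/(1+0.1427)^4 = 175.8756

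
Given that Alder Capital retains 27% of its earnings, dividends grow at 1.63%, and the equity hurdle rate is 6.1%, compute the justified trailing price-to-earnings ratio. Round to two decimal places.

16.60

Payout ratio b = 1 − 0.27 = 0.73.
Justified trailing P/E = b(1+g)/(r−g) = 0.73×(1+0.0163)/(0.061−0.0163) = 16.5973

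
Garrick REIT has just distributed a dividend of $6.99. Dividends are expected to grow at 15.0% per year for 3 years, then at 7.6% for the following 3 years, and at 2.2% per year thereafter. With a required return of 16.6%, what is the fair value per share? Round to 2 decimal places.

Three-stage DDM. Project D₁…D_6; terminal Gordon value at t=6 with g = 0.022; discount at r = 0.166.
D_1 = 8.0385
D_2 = 9.2443
D_3 = 10.6309
D_4 = 11.4389
D_5 = 12.3082
D_6 = 13.2436
TV_6 = 13.5350/(0.166−0.022) = 93.9931
P₀ = Σ Dₜ/(1+r)ᵗ + TV_6/(1+r)^6 = 74.9721

$74.97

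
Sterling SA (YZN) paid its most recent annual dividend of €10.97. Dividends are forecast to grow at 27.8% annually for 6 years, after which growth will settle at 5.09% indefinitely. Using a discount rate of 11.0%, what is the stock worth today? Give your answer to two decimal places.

Two-stage DDM. Project D₁…D_6 at 0.278, terminal growth 0.0509, discount at r = 0.11.
D_1 = 14.0197
D_2 = 17.9171
D_3 = 22.8981
D_4 = 29.2638
D_5 = 37.3991
D_6 = 47.7960
Terminal value at t=6: TV = D_7/(r−g) = 50.2288/(0.11−0.0509) = 849.8958
P₀ = 14.0197/(1+0.11)^1 + 17.9171/(1+0.11)^2 + 22.8981/(1+0.11)^3 + 29.2638/(1+0.11)^4 + 37.3991/(1+0.11)^5 + 47.7960/(1+0.11)^6 + 849.8958/(1+0.11)^6 = 565.3293

€565.33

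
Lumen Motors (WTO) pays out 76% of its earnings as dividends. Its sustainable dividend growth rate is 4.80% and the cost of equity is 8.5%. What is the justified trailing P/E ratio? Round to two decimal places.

21.53

Justified trailing P/E = b(1+g)/(r−g) = 0.76×(1+0.048)/(0.085−0.048) = 21.5265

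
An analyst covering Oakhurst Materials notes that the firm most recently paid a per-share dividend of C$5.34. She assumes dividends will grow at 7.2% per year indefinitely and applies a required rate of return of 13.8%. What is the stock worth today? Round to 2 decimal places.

C$86.73

Gordon growth model: P₀ = D₁/(r − g). D₁ = 5.34 × (1 + 0.072) = 5.7245.
P₀ = 5.7245 / (0.138 − 0.072) = 5.7245 / 0.066 = 86.7345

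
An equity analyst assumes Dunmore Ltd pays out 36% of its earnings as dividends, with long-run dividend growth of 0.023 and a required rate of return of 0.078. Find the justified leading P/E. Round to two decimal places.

6.55

Justified leading P/E = b/(r−g) = 0.36/(0.078−0.023) = 6.5455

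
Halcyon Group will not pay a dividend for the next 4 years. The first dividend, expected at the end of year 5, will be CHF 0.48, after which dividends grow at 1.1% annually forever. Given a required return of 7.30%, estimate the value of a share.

Deferred-dividend DDM. At t=4 the remaining stream is a growing perpetuity with first payment D_5 = 0.48.
V_4 = D_5/(r−g) = 0.48/(0.073−0.011) = 7.7419
P₀ = V_4/(1+r)^4 = 7.7419/(1+0.073)^4 = 5.8405

CHF 5.84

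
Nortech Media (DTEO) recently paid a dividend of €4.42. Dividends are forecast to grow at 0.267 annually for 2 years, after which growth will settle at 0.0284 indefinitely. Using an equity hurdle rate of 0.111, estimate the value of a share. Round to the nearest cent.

Two-stage DDM. Project D₁…D_2 at 0.267, terminal growth 0.0284, discount at r = 0.111.
D_1 = 5.6001
D_2 = 7.0954
Terminal value at t=2: TV = D_3/(r−g) = 7.2969/(0.111−0.0284) = 88.3400
P₀ = 5.6001/(1+0.111)^1 + 7.0954/(1+0.111)^2 + 88.3400/(1+0.111)^2 = 82.3588

€82.36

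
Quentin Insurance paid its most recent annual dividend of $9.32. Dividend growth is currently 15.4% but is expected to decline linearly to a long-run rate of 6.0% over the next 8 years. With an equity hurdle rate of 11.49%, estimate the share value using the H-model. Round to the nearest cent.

$243.78

H-model: P₀ = D₀[(1+g_L) + H(g_S−g_L)]/(r−g_L), with H = 8/2 = 4.
P₀ = 9.32 × [(1+0.06) + 4×(0.154−0.06)] / (0.1149−0.06)
   = 9.32 × 1.4360 / 0.0549 = 243.7800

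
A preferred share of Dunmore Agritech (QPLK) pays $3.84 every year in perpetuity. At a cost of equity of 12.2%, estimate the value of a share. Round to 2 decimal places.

$31.48

Zero-growth DDM (perpetuity): P₀ = D/r = 3.84 / 0.122 = 31.4754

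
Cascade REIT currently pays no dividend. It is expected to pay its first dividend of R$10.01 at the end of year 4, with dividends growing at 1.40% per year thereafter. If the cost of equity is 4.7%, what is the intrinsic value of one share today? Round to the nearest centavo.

R$264.29

Deferred-dividend DDM. At t=3 the remaining stream is a growing perpetuity with first payment D_4 = 10.01.
V_3 = D_4/(r−g) = 10.01/(0.047−0.014) = 303.3333
P₀ = V_3/(1+r)^3 = 303.3333/(1+0.047)^3 = 264.2896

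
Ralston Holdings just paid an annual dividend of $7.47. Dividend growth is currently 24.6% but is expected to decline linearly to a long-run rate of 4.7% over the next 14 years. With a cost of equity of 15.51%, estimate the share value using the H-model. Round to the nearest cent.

H-model: P₀ = D₀[(1+g_L) + H(g_S−g_L)]/(r−g_L), with H = 14/2 = 7.
P₀ = 7.47 × [(1+0.047) + 7×(0.246−0.047)] / (0.1551−0.047)
   = 7.47 × 2.4400 / 0.1081 = 168.6105

$168.61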